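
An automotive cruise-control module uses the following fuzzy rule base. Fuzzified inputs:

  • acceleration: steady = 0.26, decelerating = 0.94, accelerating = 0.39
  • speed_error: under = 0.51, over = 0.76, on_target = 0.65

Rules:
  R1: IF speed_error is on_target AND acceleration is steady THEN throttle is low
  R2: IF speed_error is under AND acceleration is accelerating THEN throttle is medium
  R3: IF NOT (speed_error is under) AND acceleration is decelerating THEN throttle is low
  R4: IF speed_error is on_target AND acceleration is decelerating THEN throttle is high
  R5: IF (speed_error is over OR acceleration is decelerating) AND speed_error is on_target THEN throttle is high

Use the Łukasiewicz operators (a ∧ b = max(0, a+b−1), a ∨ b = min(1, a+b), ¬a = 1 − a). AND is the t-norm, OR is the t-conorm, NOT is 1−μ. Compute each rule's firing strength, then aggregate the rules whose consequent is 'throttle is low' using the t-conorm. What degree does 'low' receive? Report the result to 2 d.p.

0.43

R1: on_target=0.65, steady=0.26; AND[max(0, a+b−1)] → w = 0.00
R2: under=0.51, accelerating=0.39; AND[max(0, a+b−1)] → w = 0.00
R3: ¬under=1−0.51=0.49, decelerating=0.94; AND[max(0, a+b−1)] → w = 0.43
R4: on_target=0.65, decelerating=0.94; AND[max(0, a+b−1)] → w = 0.59
R5: (over=0.76 OR decelerating=0.94) = 1.00; AND[max(0, a+b−1)] with on_target=0.65 → w = 0.65
Rules with consequent 'low': {R1, R3} → strengths 0.00, 0.43
Aggregate via t-conorm [min(1, a+b)]: 0.43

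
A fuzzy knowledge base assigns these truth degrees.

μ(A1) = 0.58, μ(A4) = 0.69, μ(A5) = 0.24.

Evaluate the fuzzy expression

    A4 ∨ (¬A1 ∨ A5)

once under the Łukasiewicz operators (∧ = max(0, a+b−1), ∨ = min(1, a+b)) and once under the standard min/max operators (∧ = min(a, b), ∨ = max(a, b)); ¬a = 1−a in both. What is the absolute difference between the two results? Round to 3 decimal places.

0.310

Under Łukasiewicz:
  ¬A1 = 1 − 0.58 = 0.42
  ¬A1 ∨ A5 = min(1, a+b) on (0.42, 0.24) = 0.66
  A4 ∨ (¬A1 ∨ A5) = min(1, a+b) on (0.69, 0.66) = 1.00
  → value = 1.0000
Under standard min/max:
  ¬A1 = 1 − 0.58 = 0.42
  ¬A1 ∨ A5 = max(a, b) on (0.42, 0.24) = 0.42
  A4 ∨ (¬A1 ∨ A5) = max(a, b) on (0.69, 0.42) = 0.69
  → value = 0.6900
|1.0000 − 0.6900| = 0.310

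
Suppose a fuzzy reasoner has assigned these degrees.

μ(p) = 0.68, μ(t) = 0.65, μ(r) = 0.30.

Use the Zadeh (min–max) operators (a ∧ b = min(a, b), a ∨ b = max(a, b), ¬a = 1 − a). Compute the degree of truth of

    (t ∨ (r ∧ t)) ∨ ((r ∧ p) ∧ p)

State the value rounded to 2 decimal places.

r ∧ t = min(a, b) on (0.30, 0.65) = 0.30
t ∨ (r ∧ t) = max(a, b) on (0.65, 0.30) = 0.65
r ∧ p = min(a, b) on (0.30, 0.68) = 0.30
(r ∧ p) ∧ p = min(a, b) on (0.30, 0.68) = 0.30
(t ∨ (r ∧ t)) ∨ ((r ∧ p) ∧ p) = max(a, b) on (0.65, 0.30) = 0.65

0.65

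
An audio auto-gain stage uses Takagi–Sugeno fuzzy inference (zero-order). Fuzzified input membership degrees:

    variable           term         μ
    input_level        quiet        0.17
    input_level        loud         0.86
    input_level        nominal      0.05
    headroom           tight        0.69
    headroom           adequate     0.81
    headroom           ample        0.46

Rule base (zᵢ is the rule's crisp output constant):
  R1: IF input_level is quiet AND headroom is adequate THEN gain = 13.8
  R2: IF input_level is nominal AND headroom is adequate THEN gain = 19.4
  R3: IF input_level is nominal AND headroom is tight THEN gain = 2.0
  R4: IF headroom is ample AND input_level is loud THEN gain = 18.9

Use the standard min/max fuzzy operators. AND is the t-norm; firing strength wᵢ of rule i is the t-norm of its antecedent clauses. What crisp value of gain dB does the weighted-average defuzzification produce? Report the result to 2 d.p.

16.59

R1 (z=13.8): quiet=0.17, adequate=0.81; AND[min(a, b)] → w = 0.17
R2 (z=19.4): nominal=0.05, adequate=0.81; AND[min(a, b)] → w = 0.05
R3 (z=2.0): nominal=0.05, tight=0.69; AND[min(a, b)] → w = 0.05
R4 (z=18.9): ample=0.46, loud=0.86; AND[min(a, b)] → w = 0.46
Weighted average = (0.17·13.8 + 0.05·19.4 + 0.05·2.0 + 0.46·18.9) / (0.17 + 0.05 + 0.05 + 0.46)
  = 12.1100 / 0.7300 = 16.59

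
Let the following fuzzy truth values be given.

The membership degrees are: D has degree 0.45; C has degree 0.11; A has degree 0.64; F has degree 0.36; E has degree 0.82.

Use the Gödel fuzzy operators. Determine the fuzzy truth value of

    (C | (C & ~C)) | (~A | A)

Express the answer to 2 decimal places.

~C = 1 − 0.11 = 0.89
C & ~C = min(a, b) on (0.11, 0.89) = 0.11
C | (C & ~C) = max(a, b) on (0.11, 0.11) = 0.11
~A = 1 − 0.64 = 0.36
~A | A = max(a, b) on (0.36, 0.64) = 0.64
(C | (C & ~C)) | (~A | A) = max(a, b) on (0.11, 0.64) = 0.64

0.64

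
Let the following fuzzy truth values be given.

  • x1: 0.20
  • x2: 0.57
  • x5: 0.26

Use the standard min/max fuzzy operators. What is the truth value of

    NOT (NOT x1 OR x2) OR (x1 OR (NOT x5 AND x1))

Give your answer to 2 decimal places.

0.20

NOT x1 = 1 − 0.20 = 0.80
NOT x1 OR x2 = max(a, b) on (0.80, 0.57) = 0.80
NOT (NOT x1 OR x2) = 1 − 0.80 = 0.20
NOT x5 = 1 − 0.26 = 0.74
NOT x5 AND x1 = min(a, b) on (0.74, 0.20) = 0.20
x1 OR (NOT x5 AND x1) = max(a, b) on (0.20, 0.20) = 0.20
NOT (NOT x1 OR x2) OR (x1 OR (NOT x5 AND x1)) = max(a, b) on (0.20, 0.20) = 0.20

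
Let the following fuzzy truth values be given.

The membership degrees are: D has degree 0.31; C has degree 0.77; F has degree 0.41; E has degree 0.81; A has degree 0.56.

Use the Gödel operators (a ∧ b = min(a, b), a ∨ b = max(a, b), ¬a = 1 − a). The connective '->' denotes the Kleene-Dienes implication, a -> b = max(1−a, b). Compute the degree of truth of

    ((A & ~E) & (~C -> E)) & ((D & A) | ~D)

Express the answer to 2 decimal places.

0.19

~E = 1 − 0.81 = 0.19
A & ~E = min(a, b) on (0.56, 0.19) = 0.19
~C = 1 − 0.77 = 0.23
~C -> E  [Kleene-Dienes: max(1−a, b)] with a=0.23, b=0.81 → 0.81
(A & ~E) & (~C -> E) = min(a, b) on (0.19, 0.81) = 0.19
D & A = min(a, b) on (0.31, 0.56) = 0.31
~D = 1 − 0.31 = 0.69
(D & A) | ~D = max(a, b) on (0.31, 0.69) = 0.69
((A & ~E) & (~C -> E)) & ((D & A) | ~D) = min(a, b) on (0.19, 0.69) = 0.19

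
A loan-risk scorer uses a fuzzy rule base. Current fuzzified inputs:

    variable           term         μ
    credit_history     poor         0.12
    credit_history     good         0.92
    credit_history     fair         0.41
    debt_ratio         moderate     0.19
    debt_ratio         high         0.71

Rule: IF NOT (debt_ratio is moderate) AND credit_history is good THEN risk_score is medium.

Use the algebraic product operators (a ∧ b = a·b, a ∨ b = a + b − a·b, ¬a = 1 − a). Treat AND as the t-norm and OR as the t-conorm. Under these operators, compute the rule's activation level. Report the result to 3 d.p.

firing strength: ¬moderate=1−0.19=0.81, good=0.92; AND[a·b] → w = 0.7452

0.745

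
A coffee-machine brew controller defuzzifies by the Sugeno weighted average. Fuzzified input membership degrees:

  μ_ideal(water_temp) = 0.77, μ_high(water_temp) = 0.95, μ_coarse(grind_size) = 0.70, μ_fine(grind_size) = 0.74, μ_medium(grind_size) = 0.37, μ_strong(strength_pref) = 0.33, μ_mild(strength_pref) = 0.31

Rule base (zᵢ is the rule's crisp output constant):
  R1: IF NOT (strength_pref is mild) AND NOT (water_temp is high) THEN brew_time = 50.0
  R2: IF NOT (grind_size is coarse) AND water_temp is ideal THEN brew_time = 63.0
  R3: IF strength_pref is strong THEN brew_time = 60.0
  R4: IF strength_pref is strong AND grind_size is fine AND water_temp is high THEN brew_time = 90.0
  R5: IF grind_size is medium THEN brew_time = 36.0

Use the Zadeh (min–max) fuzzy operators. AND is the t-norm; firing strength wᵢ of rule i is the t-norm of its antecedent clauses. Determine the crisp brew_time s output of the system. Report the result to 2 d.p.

61.03

R1 (z=50.0): ¬mild=1−0.31=0.69, ¬high=1−0.95=0.05; AND[min(a, b)] → w = 0.05
R2 (z=63.0): ¬coarse=1−0.70=0.30, ideal=0.77; AND[min(a, b)] → w = 0.30
R3 (z=60.0): strong=0.33 → w = 0.33
R4 (z=90.0): strong=0.33, fine=0.74, high=0.95; AND[min(a, b)] → w = 0.33
R5 (z=36.0): medium=0.37 → w = 0.37
Weighted average = (0.05·50.0 + 0.30·63.0 + 0.33·60.0 + 0.33·90.0 + 0.37·36.0) / (0.05 + 0.30 + 0.33 + 0.33 + 0.37)
  = 84.2200 / 1.3800 = 61.03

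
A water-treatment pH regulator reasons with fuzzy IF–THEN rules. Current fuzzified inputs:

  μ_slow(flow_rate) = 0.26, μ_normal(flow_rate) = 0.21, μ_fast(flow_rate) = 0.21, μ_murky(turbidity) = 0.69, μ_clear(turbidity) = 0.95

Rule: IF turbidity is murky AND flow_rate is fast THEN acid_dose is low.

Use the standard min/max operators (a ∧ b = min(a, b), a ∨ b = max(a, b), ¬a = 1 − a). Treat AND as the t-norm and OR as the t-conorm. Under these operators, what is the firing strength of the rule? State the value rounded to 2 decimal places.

firing strength: murky=0.69, fast=0.21; AND[min(a, b)] → w = 0.21

0.21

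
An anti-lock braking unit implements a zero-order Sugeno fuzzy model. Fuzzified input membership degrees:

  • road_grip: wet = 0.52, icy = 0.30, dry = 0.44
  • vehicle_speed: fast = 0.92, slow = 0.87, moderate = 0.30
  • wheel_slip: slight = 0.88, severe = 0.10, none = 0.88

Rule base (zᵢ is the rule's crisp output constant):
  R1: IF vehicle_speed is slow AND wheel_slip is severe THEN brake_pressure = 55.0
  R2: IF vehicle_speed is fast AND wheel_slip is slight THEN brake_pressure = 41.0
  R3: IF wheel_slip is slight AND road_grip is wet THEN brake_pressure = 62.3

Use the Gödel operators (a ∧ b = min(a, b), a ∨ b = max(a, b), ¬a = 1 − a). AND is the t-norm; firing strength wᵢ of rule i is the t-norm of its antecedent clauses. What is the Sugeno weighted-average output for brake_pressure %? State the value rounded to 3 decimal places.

R1 (z=55.0): slow=0.87, severe=0.10; AND[min(a, b)] → w = 0.10
R2 (z=41.0): fast=0.92, slight=0.88; AND[min(a, b)] → w = 0.88
R3 (z=62.3): slight=0.88, wet=0.52; AND[min(a, b)] → w = 0.52
Weighted average = (0.10·55.0 + 0.88·41.0 + 0.52·62.3) / (0.10 + 0.88 + 0.52)
  = 73.9760 / 1.5000 = 49.317

49.317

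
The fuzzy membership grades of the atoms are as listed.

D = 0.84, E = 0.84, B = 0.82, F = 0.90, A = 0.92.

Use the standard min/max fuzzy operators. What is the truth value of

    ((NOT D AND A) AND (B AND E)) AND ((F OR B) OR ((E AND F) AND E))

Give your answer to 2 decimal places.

0.16

NOT D = 1 − 0.84 = 0.16
NOT D AND A = min(a, b) on (0.16, 0.92) = 0.16
B AND E = min(a, b) on (0.82, 0.84) = 0.82
(NOT D AND A) AND (B AND E) = min(a, b) on (0.16, 0.82) = 0.16
F OR B = max(a, b) on (0.90, 0.82) = 0.90
E AND F = min(a, b) on (0.84, 0.90) = 0.84
(E AND F) AND E = min(a, b) on (0.84, 0.84) = 0.84
(F OR B) OR ((E AND F) AND E) = max(a, b) on (0.90, 0.84) = 0.90
((NOT D AND A) AND (B AND E)) AND ((F OR B) OR ((E AND F) AND E)) = min(a, b) on (0.16, 0.90) = 0.16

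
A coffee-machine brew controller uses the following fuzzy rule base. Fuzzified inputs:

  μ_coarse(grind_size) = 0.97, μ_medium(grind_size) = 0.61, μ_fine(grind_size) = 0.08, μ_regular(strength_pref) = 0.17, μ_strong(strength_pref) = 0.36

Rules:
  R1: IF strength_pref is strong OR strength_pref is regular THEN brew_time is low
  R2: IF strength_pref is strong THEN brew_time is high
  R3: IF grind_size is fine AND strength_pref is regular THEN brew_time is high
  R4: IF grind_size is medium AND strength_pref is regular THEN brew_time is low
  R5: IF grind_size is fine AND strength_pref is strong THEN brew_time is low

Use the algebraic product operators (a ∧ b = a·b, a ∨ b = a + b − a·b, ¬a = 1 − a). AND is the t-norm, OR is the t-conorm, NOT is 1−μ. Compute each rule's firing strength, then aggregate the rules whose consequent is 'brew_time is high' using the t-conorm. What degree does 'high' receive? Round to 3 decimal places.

0.369

R1: strong=0.36, regular=0.17; OR[a + b − a·b] → w = 0.4688
R2: strong=0.36 → w = 0.3600
R3: fine=0.08, regular=0.17; AND[a·b] → w = 0.0136
R4: medium=0.61, regular=0.17; AND[a·b] → w = 0.1037
R5: fine=0.08, strong=0.36; AND[a·b] → w = 0.0288
Rules with consequent 'high': {R2, R3} → strengths 0.3600, 0.0136
Aggregate via t-conorm [a + b − a·b]: 0.3687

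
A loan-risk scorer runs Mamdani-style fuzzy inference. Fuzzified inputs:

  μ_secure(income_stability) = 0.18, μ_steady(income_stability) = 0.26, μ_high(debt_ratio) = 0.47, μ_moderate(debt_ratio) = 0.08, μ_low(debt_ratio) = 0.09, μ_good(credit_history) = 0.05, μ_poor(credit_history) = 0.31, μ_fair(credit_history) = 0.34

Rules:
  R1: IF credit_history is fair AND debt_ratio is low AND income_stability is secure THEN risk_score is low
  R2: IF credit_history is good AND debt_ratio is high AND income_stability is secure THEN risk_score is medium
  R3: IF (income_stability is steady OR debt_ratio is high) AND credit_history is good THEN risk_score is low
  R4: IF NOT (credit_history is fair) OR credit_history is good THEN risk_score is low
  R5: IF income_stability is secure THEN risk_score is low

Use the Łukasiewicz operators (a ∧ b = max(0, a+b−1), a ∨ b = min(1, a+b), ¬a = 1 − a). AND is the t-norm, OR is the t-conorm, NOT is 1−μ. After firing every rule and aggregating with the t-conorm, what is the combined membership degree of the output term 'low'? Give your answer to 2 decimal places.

0.89

R1: fair=0.34, low=0.09, secure=0.18; AND[max(0, a+b−1)] → w = 0.00
R2: good=0.05, high=0.47, secure=0.18; AND[max(0, a+b−1)] → w = 0.00
R3: (steady=0.26 OR high=0.47) = 0.73; AND[max(0, a+b−1)] with good=0.05 → w = 0.00
R4: ¬fair=1−0.34=0.66, good=0.05; OR[min(1, a+b)] → w = 0.71
R5: secure=0.18 → w = 0.18
Rules with consequent 'low': {R1, R3, R4, R5} → strengths 0.00, 0.00, 0.71, 0.18
Aggregate via t-conorm [min(1, a+b)]: 0.89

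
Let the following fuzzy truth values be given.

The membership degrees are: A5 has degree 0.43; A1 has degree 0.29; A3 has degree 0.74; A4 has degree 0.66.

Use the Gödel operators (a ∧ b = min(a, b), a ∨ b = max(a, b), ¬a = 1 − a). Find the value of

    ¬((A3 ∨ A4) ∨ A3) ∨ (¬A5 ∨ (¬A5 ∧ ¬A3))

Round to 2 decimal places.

0.57

A3 ∨ A4 = max(a, b) on (0.74, 0.66) = 0.74
(A3 ∨ A4) ∨ A3 = max(a, b) on (0.74, 0.74) = 0.74
¬((A3 ∨ A4) ∨ A3) = 1 − 0.74 = 0.26
¬A5 = 1 − 0.43 = 0.57
¬A5 = 1 − 0.43 = 0.57
¬A3 = 1 − 0.74 = 0.26
¬A5 ∧ ¬A3 = min(a, b) on (0.57, 0.26) = 0.26
¬A5 ∨ (¬A5 ∧ ¬A3) = max(a, b) on (0.57, 0.26) = 0.57
¬((A3 ∨ A4) ∨ A3) ∨ (¬A5 ∨ (¬A5 ∧ ¬A3)) = max(a, b) on (0.26, 0.57) = 0.57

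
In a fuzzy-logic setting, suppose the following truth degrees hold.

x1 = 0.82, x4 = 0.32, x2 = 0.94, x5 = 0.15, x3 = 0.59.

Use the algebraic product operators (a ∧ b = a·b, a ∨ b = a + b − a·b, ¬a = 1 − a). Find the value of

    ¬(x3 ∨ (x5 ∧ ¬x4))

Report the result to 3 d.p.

0.368

¬x4 = 1 − 0.3200 = 0.6800
x5 ∧ ¬x4 = a·b on (0.1500, 0.6800) = 0.1020
x3 ∨ (x5 ∧ ¬x4) = a + b − a·b on (0.5900, 0.1020) = 0.6318
¬(x3 ∨ (x5 ∧ ¬x4)) = 1 − 0.6318 = 0.3682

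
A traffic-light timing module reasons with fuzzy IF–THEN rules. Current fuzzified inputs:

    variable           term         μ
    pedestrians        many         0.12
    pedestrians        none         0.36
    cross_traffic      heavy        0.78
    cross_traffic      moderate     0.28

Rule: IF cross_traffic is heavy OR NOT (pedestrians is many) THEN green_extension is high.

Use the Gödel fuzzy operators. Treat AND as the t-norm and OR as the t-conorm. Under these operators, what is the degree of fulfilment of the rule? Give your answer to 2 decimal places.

firing strength: heavy=0.78, ¬many=1−0.12=0.88; OR[max(a, b)] → w = 0.88

0.88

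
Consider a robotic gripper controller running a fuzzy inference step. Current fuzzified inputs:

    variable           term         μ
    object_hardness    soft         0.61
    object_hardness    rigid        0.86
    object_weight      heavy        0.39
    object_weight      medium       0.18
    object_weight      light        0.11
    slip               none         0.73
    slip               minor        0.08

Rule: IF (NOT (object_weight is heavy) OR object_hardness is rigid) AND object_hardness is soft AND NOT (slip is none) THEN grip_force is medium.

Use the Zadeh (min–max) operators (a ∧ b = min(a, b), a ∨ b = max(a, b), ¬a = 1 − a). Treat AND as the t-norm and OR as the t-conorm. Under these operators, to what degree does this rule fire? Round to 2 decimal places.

firing strength: (¬heavy=1−0.39=0.61 OR rigid=0.86) = 0.86; AND[min(a, b)] with soft=0.61, ¬none=1−0.73=0.27 → w = 0.27

0.27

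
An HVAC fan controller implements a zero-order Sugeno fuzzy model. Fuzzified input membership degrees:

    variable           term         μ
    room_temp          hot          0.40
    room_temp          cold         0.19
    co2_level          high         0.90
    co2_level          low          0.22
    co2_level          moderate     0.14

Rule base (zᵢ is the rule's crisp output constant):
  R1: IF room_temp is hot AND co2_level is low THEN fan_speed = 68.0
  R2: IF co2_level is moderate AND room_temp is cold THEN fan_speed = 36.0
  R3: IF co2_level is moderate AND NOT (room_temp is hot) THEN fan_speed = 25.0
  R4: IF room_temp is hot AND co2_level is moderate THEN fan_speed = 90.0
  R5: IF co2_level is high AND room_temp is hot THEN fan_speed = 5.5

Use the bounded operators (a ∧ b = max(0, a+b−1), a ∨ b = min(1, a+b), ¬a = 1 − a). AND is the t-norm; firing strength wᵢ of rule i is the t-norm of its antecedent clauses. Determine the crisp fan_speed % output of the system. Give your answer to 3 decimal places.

5.500

R1 (z=68.0): hot=0.40, low=0.22; AND[max(0, a+b−1)] → w = 0.00
R2 (z=36.0): moderate=0.14, cold=0.19; AND[max(0, a+b−1)] → w = 0.00
R3 (z=25.0): moderate=0.14, ¬hot=1−0.40=0.60; AND[max(0, a+b−1)] → w = 0.00
R4 (z=90.0): hot=0.40, moderate=0.14; AND[max(0, a+b−1)] → w = 0.00
R5 (z=5.5): high=0.90, hot=0.40; AND[max(0, a+b−1)] → w = 0.30
Weighted average = (0.00·68.0 + 0.00·36.0 + 0.00·25.0 + 0.00·90.0 + 0.30·5.5) / (0.00 + 0.00 + 0.00 + 0.00 + 0.30)
  = 1.6500 / 0.3000 = 5.500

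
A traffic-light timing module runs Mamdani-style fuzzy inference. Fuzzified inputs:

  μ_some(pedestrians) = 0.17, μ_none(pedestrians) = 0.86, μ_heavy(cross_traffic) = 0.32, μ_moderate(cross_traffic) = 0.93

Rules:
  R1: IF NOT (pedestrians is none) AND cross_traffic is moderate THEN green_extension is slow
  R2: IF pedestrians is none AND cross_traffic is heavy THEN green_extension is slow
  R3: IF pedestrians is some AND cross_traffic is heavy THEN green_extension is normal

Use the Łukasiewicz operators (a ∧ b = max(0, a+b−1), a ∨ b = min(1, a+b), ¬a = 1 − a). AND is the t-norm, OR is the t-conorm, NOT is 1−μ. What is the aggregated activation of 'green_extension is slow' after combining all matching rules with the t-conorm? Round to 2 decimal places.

R1: ¬none=1−0.86=0.14, moderate=0.93; AND[max(0, a+b−1)] → w = 0.07
R2: none=0.86, heavy=0.32; AND[max(0, a+b−1)] → w = 0.18
R3: some=0.17, heavy=0.32; AND[max(0, a+b−1)] → w = 0.00
Rules with consequent 'slow': {R1, R2} → strengths 0.07, 0.18
Aggregate via t-conorm [min(1, a+b)]: 0.25

0.25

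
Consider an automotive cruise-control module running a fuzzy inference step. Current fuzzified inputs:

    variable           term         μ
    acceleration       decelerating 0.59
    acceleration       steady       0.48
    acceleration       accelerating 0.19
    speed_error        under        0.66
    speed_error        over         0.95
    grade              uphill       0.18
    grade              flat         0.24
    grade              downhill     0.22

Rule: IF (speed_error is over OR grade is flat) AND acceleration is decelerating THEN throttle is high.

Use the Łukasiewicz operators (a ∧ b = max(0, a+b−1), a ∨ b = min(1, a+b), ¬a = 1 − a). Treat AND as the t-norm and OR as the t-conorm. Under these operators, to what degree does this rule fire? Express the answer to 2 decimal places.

0.59

firing strength: (over=0.95 OR flat=0.24) = 1.00; AND[max(0, a+b−1)] with decelerating=0.59 → w = 0.59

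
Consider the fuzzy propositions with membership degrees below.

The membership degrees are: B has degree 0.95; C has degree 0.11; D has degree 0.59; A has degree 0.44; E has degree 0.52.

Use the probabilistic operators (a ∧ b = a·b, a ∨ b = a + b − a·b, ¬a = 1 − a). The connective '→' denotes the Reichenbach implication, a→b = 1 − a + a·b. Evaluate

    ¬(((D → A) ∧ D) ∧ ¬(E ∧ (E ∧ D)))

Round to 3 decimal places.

D → A  [Reichenbach: 1 − a + a·b] with a=0.5900, b=0.4400 → 0.6696
(D → A) ∧ D = a·b on (0.6696, 0.5900) = 0.3951
E ∧ D = a·b on (0.5200, 0.5900) = 0.3068
E ∧ (E ∧ D) = a·b on (0.5200, 0.3068) = 0.1595
¬(E ∧ (E ∧ D)) = 1 − 0.1595 = 0.8405
((D → A) ∧ D) ∧ ¬(E ∧ (E ∧ D)) = a·b on (0.3951, 0.8405) = 0.3320
¬(((D → A) ∧ D) ∧ ¬(E ∧ (E ∧ D))) = 1 − 0.3320 = 0.6680

0.668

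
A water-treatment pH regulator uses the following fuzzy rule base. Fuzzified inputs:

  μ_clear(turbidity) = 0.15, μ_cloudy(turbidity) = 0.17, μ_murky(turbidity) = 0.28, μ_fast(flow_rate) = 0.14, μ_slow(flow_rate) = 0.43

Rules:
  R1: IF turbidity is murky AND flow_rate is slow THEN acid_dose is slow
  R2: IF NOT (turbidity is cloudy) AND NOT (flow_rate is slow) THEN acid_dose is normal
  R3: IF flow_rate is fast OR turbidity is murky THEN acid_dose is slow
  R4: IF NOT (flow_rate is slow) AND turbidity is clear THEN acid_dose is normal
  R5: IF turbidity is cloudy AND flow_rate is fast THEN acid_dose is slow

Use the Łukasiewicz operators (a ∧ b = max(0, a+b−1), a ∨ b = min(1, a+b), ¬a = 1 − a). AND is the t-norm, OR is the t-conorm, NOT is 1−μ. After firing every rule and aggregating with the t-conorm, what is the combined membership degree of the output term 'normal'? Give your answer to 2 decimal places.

0.40

R1: murky=0.28, slow=0.43; AND[max(0, a+b−1)] → w = 0.00
R2: ¬cloudy=1−0.17=0.83, ¬slow=1−0.43=0.57; AND[max(0, a+b−1)] → w = 0.40
R3: fast=0.14, murky=0.28; OR[min(1, a+b)] → w = 0.42
R4: ¬slow=1−0.43=0.57, clear=0.15; AND[max(0, a+b−1)] → w = 0.00
R5: cloudy=0.17, fast=0.14; AND[max(0, a+b−1)] → w = 0.00
Rules with consequent 'normal': {R2, R4} → strengths 0.40, 0.00
Aggregate via t-conorm [min(1, a+b)]: 0.40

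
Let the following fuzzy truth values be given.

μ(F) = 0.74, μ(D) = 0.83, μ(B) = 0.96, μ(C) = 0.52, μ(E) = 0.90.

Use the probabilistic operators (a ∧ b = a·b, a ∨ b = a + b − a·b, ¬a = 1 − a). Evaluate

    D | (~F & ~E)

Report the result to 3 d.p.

~F = 1 − 0.7400 = 0.2600
~E = 1 − 0.9000 = 0.1000
~F & ~E = a·b on (0.2600, 0.1000) = 0.0260
D | (~F & ~E) = a + b − a·b on (0.8300, 0.0260) = 0.8344

0.834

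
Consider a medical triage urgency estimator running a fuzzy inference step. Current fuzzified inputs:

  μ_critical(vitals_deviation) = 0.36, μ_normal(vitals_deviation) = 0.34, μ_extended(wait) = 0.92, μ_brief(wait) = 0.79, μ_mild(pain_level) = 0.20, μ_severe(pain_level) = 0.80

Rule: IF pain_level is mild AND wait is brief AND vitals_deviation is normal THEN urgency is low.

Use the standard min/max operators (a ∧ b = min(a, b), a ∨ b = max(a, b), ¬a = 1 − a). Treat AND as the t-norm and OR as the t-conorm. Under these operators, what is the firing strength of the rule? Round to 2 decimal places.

0.20

firing strength: mild=0.20, brief=0.79, normal=0.34; AND[min(a, b)] → w = 0.20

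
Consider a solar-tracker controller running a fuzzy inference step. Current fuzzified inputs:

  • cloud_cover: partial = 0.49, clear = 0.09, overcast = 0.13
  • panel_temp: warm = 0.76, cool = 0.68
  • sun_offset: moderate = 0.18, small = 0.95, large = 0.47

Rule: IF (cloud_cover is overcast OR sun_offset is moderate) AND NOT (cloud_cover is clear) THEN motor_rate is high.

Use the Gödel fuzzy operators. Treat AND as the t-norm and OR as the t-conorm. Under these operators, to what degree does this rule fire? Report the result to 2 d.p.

0.18

firing strength: (overcast=0.13 OR moderate=0.18) = 0.18; AND[min(a, b)] with ¬clear=1−0.09=0.91 → w = 0.18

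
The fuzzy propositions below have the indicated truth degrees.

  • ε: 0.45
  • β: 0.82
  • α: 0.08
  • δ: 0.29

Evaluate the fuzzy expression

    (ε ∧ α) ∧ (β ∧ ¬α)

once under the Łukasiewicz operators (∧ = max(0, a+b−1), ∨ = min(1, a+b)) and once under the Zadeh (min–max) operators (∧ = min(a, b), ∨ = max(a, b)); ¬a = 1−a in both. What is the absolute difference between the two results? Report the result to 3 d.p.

Under Łukasiewicz:
  ε ∧ α = max(0, a+b−1) on (0.45, 0.08) = 0.00
  ¬α = 1 − 0.08 = 0.92
  β ∧ ¬α = max(0, a+b−1) on (0.82, 0.92) = 0.74
  (ε ∧ α) ∧ (β ∧ ¬α) = max(0, a+b−1) on (0.00, 0.74) = 0.00
  → value = 0.0000
Under Zadeh (min–max):
  ε ∧ α = min(a, b) on (0.45, 0.08) = 0.08
  ¬α = 1 − 0.08 = 0.92
  β ∧ ¬α = min(a, b) on (0.82, 0.92) = 0.82
  (ε ∧ α) ∧ (β ∧ ¬α) = min(a, b) on (0.08, 0.82) = 0.08
  → value = 0.0800
|0.0000 − 0.0800| = 0.080

0.080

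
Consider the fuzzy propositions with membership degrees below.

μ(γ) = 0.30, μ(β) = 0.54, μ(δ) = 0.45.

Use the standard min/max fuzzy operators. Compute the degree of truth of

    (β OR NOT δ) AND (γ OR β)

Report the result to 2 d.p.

0.54

NOT δ = 1 − 0.45 = 0.55
β OR NOT δ = max(a, b) on (0.54, 0.55) = 0.55
γ OR β = max(a, b) on (0.30, 0.54) = 0.54
(β OR NOT δ) AND (γ OR β) = min(a, b) on (0.55, 0.54) = 0.54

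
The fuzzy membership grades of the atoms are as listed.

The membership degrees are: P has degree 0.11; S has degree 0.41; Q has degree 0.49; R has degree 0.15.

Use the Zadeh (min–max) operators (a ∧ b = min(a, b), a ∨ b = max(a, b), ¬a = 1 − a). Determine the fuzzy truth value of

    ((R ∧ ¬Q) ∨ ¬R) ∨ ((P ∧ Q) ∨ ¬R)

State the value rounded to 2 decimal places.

0.85

¬Q = 1 − 0.49 = 0.51
R ∧ ¬Q = min(a, b) on (0.15, 0.51) = 0.15
¬R = 1 − 0.15 = 0.85
(R ∧ ¬Q) ∨ ¬R = max(a, b) on (0.15, 0.85) = 0.85
P ∧ Q = min(a, b) on (0.11, 0.49) = 0.11
¬R = 1 − 0.15 = 0.85
(P ∧ Q) ∨ ¬R = max(a, b) on (0.11, 0.85) = 0.85
((R ∧ ¬Q) ∨ ¬R) ∨ ((P ∧ Q) ∨ ¬R) = max(a, b) on (0.85, 0.85) = 0.85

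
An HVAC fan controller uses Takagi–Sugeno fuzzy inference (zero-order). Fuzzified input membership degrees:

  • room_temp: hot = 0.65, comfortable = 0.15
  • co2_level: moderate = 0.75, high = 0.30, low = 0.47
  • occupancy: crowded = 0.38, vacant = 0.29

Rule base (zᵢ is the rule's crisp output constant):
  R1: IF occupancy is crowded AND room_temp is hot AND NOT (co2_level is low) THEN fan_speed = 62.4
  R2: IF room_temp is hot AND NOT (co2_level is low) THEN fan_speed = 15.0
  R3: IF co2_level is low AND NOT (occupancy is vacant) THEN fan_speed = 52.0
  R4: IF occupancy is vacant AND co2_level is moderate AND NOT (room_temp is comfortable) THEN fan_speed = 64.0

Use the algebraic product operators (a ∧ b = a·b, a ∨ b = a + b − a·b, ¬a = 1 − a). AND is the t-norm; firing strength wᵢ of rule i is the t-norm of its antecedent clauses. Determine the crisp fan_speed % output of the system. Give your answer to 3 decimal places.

42.778

R1 (z=62.4): crowded=0.38, hot=0.65, ¬low=1−0.47=0.53; AND[a·b] → w = 0.1309
R2 (z=15.0): hot=0.65, ¬low=1−0.47=0.53; AND[a·b] → w = 0.3445
R3 (z=52.0): low=0.47, ¬vacant=1−0.29=0.71; AND[a·b] → w = 0.3337
R4 (z=64.0): vacant=0.29, moderate=0.75, ¬comfortable=1−0.15=0.85; AND[a·b] → w = 0.1849
Weighted average = (0.1309·62.4 + 0.3445·15.0 + 0.3337·52.0 + 0.1849·64.0) / (0.1309 + 0.3445 + 0.3337 + 0.1849)
  = 42.5207 / 0.9940 = 42.778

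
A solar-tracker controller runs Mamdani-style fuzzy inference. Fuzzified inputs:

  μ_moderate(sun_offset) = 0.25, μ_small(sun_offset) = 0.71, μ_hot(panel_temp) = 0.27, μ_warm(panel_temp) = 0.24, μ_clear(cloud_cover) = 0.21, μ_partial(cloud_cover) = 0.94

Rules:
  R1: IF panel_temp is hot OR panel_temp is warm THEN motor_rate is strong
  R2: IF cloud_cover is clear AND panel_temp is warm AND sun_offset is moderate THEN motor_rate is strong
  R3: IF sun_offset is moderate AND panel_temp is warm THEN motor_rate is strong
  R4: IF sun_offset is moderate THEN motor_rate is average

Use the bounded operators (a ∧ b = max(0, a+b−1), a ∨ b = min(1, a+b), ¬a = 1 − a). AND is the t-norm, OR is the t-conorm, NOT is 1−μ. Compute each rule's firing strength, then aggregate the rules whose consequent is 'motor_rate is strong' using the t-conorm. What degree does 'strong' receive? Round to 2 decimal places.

0.51

R1: hot=0.27, warm=0.24; OR[min(1, a+b)] → w = 0.51
R2: clear=0.21, warm=0.24, moderate=0.25; AND[max(0, a+b−1)] → w = 0.00
R3: moderate=0.25, warm=0.24; AND[max(0, a+b−1)] → w = 0.00
R4: moderate=0.25 → w = 0.25
Rules with consequent 'strong': {R1, R2, R3} → strengths 0.51, 0.00, 0.00
Aggregate via t-conorm [min(1, a+b)]: 0.51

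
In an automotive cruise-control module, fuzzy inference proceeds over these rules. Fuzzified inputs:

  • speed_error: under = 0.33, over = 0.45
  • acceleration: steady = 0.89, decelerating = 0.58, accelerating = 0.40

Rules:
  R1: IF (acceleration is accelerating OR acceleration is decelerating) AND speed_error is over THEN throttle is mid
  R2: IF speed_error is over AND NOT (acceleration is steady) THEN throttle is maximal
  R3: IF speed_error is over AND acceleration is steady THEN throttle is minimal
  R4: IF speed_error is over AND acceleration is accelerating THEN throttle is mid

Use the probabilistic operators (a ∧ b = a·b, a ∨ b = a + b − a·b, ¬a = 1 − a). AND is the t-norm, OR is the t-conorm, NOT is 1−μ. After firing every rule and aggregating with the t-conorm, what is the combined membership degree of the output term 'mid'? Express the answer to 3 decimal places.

0.456

R1: (accelerating=0.40 OR decelerating=0.58) = 0.7480; AND[a·b] with over=0.45 → w = 0.3366
R2: over=0.45, ¬steady=1−0.89=0.11; AND[a·b] → w = 0.0495
R3: over=0.45, steady=0.89; AND[a·b] → w = 0.4005
R4: over=0.45, accelerating=0.40; AND[a·b] → w = 0.1800
Rules with consequent 'mid': {R1, R4} → strengths 0.3366, 0.1800
Aggregate via t-conorm [a + b − a·b]: 0.4560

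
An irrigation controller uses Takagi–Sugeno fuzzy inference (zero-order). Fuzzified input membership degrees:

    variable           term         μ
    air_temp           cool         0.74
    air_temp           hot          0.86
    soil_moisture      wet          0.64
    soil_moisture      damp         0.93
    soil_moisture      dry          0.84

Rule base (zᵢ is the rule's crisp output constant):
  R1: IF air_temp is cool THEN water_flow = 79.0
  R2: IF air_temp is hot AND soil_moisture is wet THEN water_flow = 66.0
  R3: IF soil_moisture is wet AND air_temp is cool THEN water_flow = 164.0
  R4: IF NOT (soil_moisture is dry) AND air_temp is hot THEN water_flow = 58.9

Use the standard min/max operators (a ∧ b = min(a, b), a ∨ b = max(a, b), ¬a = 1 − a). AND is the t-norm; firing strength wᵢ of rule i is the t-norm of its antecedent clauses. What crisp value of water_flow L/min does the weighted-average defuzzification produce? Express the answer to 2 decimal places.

98.66

R1 (z=79.0): cool=0.74 → w = 0.74
R2 (z=66.0): hot=0.86, wet=0.64; AND[min(a, b)] → w = 0.64
R3 (z=164.0): wet=0.64, cool=0.74; AND[min(a, b)] → w = 0.64
R4 (z=58.9): ¬dry=1−0.84=0.16, hot=0.86; AND[min(a, b)] → w = 0.16
Weighted average = (0.74·79.0 + 0.64·66.0 + 0.64·164.0 + 0.16·58.9) / (0.74 + 0.64 + 0.64 + 0.16)
  = 215.0840 / 2.1800 = 98.66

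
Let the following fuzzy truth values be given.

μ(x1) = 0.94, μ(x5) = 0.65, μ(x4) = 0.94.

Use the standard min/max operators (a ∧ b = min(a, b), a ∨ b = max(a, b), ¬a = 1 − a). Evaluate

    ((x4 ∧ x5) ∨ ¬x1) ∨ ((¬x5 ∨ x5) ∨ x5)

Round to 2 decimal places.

0.65

x4 ∧ x5 = min(a, b) on (0.94, 0.65) = 0.65
¬x1 = 1 − 0.94 = 0.06
(x4 ∧ x5) ∨ ¬x1 = max(a, b) on (0.65, 0.06) = 0.65
¬x5 = 1 − 0.65 = 0.35
¬x5 ∨ x5 = max(a, b) on (0.35, 0.65) = 0.65
(¬x5 ∨ x5) ∨ x5 = max(a, b) on (0.65, 0.65) = 0.65
((x4 ∧ x5) ∨ ¬x1) ∨ ((¬x5 ∨ x5) ∨ x5) = max(a, b) on (0.65, 0.65) = 0.65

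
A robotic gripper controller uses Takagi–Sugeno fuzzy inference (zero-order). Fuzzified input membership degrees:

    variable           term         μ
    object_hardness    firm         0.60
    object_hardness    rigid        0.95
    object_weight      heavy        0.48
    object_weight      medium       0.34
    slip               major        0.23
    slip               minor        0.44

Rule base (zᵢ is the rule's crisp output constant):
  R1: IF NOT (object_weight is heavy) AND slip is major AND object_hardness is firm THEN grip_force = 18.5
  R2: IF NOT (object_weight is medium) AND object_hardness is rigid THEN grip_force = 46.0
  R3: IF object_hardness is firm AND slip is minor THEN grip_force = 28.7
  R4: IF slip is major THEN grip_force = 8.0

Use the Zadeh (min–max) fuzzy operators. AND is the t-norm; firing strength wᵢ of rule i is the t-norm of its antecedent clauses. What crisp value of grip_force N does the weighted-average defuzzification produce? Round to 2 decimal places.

R1 (z=18.5): ¬heavy=1−0.48=0.52, major=0.23, firm=0.60; AND[min(a, b)] → w = 0.23
R2 (z=46.0): ¬medium=1−0.34=0.66, rigid=0.95; AND[min(a, b)] → w = 0.66
R3 (z=28.7): firm=0.60, minor=0.44; AND[min(a, b)] → w = 0.44
R4 (z=8.0): major=0.23 → w = 0.23
Weighted average = (0.23·18.5 + 0.66·46.0 + 0.44·28.7 + 0.23·8.0) / (0.23 + 0.66 + 0.44 + 0.23)
  = 49.0830 / 1.5600 = 31.46

31.46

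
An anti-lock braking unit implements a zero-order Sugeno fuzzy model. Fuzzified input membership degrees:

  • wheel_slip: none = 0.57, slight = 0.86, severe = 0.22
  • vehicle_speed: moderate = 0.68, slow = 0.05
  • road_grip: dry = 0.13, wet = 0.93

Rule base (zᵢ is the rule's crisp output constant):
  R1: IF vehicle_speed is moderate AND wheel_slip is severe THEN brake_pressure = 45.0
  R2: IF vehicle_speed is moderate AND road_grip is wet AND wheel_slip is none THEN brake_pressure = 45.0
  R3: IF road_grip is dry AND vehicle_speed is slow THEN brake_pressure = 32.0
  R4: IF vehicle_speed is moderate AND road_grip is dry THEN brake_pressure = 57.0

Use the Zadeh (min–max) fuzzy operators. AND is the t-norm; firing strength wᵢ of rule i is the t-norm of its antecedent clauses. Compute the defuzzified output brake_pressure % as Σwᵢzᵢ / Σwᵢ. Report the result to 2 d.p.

R1 (z=45.0): moderate=0.68, severe=0.22; AND[min(a, b)] → w = 0.22
R2 (z=45.0): moderate=0.68, wet=0.93, none=0.57; AND[min(a, b)] → w = 0.57
R3 (z=32.0): dry=0.13, slow=0.05; AND[min(a, b)] → w = 0.05
R4 (z=57.0): moderate=0.68, dry=0.13; AND[min(a, b)] → w = 0.13
Weighted average = (0.22·45.0 + 0.57·45.0 + 0.05·32.0 + 0.13·57.0) / (0.22 + 0.57 + 0.05 + 0.13)
  = 44.5600 / 0.9700 = 45.94

45.94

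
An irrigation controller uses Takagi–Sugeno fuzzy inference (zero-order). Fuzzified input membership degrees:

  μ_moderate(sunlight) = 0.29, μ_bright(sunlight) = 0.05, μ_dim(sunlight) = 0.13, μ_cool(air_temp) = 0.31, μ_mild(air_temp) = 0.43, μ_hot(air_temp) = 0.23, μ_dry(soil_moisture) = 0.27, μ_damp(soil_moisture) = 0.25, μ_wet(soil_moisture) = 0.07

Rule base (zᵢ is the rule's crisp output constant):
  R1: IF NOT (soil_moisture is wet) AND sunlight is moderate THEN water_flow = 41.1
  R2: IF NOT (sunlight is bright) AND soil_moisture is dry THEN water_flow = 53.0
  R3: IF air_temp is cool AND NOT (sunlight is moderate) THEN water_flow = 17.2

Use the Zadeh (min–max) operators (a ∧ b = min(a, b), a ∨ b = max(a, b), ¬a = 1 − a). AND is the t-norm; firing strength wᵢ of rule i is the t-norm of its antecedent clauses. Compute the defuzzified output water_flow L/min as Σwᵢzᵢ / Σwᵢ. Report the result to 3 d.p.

R1 (z=41.1): ¬wet=1−0.07=0.93, moderate=0.29; AND[min(a, b)] → w = 0.29
R2 (z=53.0): ¬bright=1−0.05=0.95, dry=0.27; AND[min(a, b)] → w = 0.27
R3 (z=17.2): cool=0.31, ¬moderate=1−0.29=0.71; AND[min(a, b)] → w = 0.31
Weighted average = (0.29·41.1 + 0.27·53.0 + 0.31·17.2) / (0.29 + 0.27 + 0.31)
  = 31.5610 / 0.8700 = 36.277

36.277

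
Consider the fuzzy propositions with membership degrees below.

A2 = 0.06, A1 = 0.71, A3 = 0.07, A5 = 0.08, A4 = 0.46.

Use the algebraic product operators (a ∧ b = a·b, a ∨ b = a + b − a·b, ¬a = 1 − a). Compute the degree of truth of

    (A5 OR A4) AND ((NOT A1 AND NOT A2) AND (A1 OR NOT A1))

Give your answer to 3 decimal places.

0.109

A5 OR A4 = a + b − a·b on (0.0800, 0.4600) = 0.5032
NOT A1 = 1 − 0.7100 = 0.2900
NOT A2 = 1 − 0.0600 = 0.9400
NOT A1 AND NOT A2 = a·b on (0.2900, 0.9400) = 0.2726
NOT A1 = 1 − 0.7100 = 0.2900
A1 OR NOT A1 = a + b − a·b on (0.7100, 0.2900) = 0.7941
(NOT A1 AND NOT A2) AND (A1 OR NOT A1) = a·b on (0.2726, 0.7941) = 0.2165
(A5 OR A4) AND ((NOT A1 AND NOT A2) AND (A1 OR NOT A1)) = a·b on (0.5032, 0.2165) = 0.1089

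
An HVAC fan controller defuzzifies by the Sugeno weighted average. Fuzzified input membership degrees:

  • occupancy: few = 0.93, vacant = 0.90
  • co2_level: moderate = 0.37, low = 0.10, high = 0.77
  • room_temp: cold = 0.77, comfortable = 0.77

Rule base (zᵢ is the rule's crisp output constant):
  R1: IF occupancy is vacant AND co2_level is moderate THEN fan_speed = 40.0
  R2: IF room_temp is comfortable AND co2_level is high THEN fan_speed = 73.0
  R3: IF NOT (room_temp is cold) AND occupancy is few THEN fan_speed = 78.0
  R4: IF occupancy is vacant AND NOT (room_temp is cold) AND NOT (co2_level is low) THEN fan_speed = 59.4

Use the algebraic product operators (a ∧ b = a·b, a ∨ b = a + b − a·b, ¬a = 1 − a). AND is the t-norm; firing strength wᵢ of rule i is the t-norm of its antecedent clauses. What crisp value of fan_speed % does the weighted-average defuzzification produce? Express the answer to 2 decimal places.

63.61

R1 (z=40.0): vacant=0.90, moderate=0.37; AND[a·b] → w = 0.3330
R2 (z=73.0): comfortable=0.77, high=0.77; AND[a·b] → w = 0.5929
R3 (z=78.0): ¬cold=1−0.77=0.23, few=0.93; AND[a·b] → w = 0.2139
R4 (z=59.4): vacant=0.90, ¬cold=1−0.77=0.23, ¬low=1−0.10=0.90; AND[a·b] → w = 0.1863
Weighted average = (0.3330·40.0 + 0.5929·73.0 + 0.2139·78.0 + 0.1863·59.4) / (0.3330 + 0.5929 + 0.2139 + 0.1863)
  = 84.3521 / 1.3261 = 63.61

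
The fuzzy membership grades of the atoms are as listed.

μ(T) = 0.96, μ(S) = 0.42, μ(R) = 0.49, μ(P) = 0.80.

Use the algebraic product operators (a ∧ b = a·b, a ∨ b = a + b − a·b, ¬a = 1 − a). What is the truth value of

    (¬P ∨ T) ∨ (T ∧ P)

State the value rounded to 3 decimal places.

¬P = 1 − 0.8000 = 0.2000
¬P ∨ T = a + b − a·b on (0.2000, 0.9600) = 0.9680
T ∧ P = a·b on (0.9600, 0.8000) = 0.7680
(¬P ∨ T) ∨ (T ∧ P) = a + b − a·b on (0.9680, 0.7680) = 0.9926

0.993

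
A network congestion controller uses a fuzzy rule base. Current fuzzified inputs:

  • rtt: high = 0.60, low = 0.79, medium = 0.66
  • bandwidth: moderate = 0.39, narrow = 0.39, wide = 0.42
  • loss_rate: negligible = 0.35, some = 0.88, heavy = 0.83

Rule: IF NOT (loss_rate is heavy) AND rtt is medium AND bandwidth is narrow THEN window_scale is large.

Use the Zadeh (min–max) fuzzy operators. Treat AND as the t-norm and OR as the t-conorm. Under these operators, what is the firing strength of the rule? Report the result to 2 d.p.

0.17

firing strength: ¬heavy=1−0.83=0.17, medium=0.66, narrow=0.39; AND[min(a, b)] → w = 0.17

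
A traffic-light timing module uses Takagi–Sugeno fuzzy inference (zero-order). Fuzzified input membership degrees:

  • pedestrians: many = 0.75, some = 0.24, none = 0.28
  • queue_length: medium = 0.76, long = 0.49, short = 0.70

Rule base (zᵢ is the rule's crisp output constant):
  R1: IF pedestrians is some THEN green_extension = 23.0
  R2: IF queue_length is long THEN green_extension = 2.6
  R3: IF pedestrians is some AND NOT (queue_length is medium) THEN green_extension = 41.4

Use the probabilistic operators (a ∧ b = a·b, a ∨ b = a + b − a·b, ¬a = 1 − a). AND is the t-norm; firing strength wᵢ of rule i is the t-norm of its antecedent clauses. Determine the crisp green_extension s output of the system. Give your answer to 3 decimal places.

R1 (z=23.0): some=0.24 → w = 0.2400
R2 (z=2.6): long=0.49 → w = 0.4900
R3 (z=41.4): some=0.24, ¬medium=1−0.76=0.24; AND[a·b] → w = 0.0576
Weighted average = (0.2400·23.0 + 0.4900·2.6 + 0.0576·41.4) / (0.2400 + 0.4900 + 0.0576)
  = 9.1786 / 0.7876 = 11.654

11.654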